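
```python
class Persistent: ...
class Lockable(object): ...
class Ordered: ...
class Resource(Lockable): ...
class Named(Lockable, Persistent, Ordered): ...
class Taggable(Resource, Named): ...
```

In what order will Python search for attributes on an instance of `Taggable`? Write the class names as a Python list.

[Taggable, Resource, Named, Lockable, Persistent, Ordered, object]

L[Taggable] = Taggable + merge(L[Resource], L[Named], [Resource Named])
  take Resource:  [Resource Lockable object] + [Named Lockable Persistent Ordered object] + [Resource Named]
  take Named:  [Lockable object] + [Named Lockable Persistent Ordered object] + [Named]
  take Lockable:  [Lockable object] + [Lockable Persistent Ordered object]
  take Persistent:  [object] + [Persistent Ordered object]
  take Ordered:  [object] + [Ordered object]
  take object:  [object] + [object]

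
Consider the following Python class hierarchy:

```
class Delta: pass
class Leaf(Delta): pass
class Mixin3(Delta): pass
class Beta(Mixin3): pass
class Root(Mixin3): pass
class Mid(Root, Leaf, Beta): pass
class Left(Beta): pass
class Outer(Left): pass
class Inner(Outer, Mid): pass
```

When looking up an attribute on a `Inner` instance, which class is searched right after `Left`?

Mid

L[Inner] = Inner + merge(L[Outer], L[Mid], [Outer Mid])
  take Outer:  [Outer Left Beta Mixin3 Delta object] + [Mid Root Leaf Beta Mixin3 Delta object] + [Outer Mid]
  take Left:  [Left Beta Mixin3 Delta object] + [Mid Root Leaf Beta Mixin3 Delta object] + [Mid]
  take Mid:  [Beta Mixin3 Delta object] + [Mid Root Leaf Beta Mixin3 Delta object] + [Mid]
  take Root:  [Beta Mixin3 Delta object] + [Root Leaf Beta Mixin3 Delta object]
  take Leaf:  [Beta Mixin3 Delta object] + [Leaf Beta Mixin3 Delta object]
  take Beta:  [Beta Mixin3 Delta object] + [Beta Mixin3 Delta object]
  take Mixin3:  [Mixin3 Delta object] + [Mixin3 Delta object]
  take Delta:  [Delta object] + [Delta object]
  take object:  [object] + [object]
MRO: Inner Outer Left Mid Root Leaf Beta Mixin3 Delta object
Left is at position 2; next is Mid.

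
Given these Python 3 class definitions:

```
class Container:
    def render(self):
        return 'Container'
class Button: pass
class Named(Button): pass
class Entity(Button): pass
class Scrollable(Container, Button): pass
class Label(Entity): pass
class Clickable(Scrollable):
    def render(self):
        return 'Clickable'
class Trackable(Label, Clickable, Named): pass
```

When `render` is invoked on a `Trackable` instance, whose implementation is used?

Clickable

L[Trackable] = Trackable + merge(L[Label], L[Clickable], L[Named], [Label Clickable Named])
  take Label:  [Label Entity Button object] + [Clickable Scrollable Container Button object] + [Named Button object] + [Label Clickable Named]
  take Entity:  [Entity Button object] + [Clickable Scrollable Container Button object] + [Named Button object] + [Clickable Named]
  take Clickable:  [Button object] + [Clickable Scrollable Container Button object] + [Named Button object] + [Clickable Named]
  take Scrollable:  [Button object] + [Scrollable Container Button object] + [Named Button object] + [Named]
  take Container:  [Button object] + [Container Button object] + [Named Button object] + [Named]
  take Named:  [Button object] + [Button object] + [Named Button object] + [Named]
  take Button:  [Button object] + [Button object] + [Button object]
  take object:  [object] + [object] + [object]
MRO: Trackable Label Entity Clickable Scrollable Container Named Button object
render is defined in: Clickable, Container. First along the MRO is Clickable.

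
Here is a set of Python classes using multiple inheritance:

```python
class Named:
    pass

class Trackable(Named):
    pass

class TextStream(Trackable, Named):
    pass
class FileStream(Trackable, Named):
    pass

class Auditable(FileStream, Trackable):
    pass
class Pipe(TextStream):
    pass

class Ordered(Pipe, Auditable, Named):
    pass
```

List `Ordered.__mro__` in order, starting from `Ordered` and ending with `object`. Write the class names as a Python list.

L[Ordered] = Ordered + merge(L[Pipe], L[Auditable], L[Named], [Pipe Auditable Named])
  take Pipe:  [Pipe TextStream Trackable Named object] + [Auditable FileStream Trackable Named object] + [Named object] + [Pipe Auditable Named]
  take TextStream:  [TextStream Trackable Named object] + [Auditable FileStream Trackable Named object] + [Named object] + [Auditable Named]
  take Auditable:  [Trackable Named object] + [Auditable FileStream Trackable Named object] + [Named object] + [Auditable Named]
  take FileStream:  [Trackable Named object] + [FileStream Trackable Named object] + [Named object] + [Named]
  take Trackable:  [Trackable Named object] + [Trackable Named object] + [Named object] + [Named]
  take Named:  [Named object] + [Named object] + [Named object] + [Named]
  take object:  [object] + [object] + [object]

[Ordered, Pipe, TextStream, Auditable, FileStream, Trackable, Named, object]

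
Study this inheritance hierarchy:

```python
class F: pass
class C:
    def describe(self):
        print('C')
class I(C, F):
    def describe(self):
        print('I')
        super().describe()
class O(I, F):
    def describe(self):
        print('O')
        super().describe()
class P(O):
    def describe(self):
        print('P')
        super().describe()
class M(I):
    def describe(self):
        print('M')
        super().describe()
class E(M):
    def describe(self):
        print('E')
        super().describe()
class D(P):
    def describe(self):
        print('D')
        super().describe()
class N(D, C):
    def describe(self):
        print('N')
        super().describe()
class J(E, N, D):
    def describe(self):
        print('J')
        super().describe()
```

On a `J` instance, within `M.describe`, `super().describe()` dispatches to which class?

N

L[J] = J + merge(L[E], L[N], L[D], [E N D])
  take E:  [E M I C F object] + [N D P O I C F object] + [D P O I C F object] + [E N D]
  take M:  [M I C F object] + [N D P O I C F object] + [D P O I C F object] + [N D]
  take N:  [I C F object] + [N D P O I C F object] + [D P O I C F object] + [N D]
  take D:  [I C F object] + [D P O I C F object] + [D P O I C F object] + [D]
  take P:  [I C F object] + [P O I C F object] + [P O I C F object]
  take O:  [I C F object] + [O I C F object] + [O I C F object]
  take I:  [I C F object] + [I C F object] + [I C F object]
  take C:  [C F object] + [C F object] + [C F object]
  take F:  [F object] + [F object] + [F object]
  take object:  [object] + [object] + [object]
MRO: J E M N D P O I C F object
super() in M.describe on a J instance goes to the class after M in J's MRO: N.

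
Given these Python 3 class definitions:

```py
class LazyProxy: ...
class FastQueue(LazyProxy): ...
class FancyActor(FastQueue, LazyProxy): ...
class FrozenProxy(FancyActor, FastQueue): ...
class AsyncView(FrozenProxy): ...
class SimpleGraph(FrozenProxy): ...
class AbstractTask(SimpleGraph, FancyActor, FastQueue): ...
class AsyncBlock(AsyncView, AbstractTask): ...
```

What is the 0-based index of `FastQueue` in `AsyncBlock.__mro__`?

L[AsyncBlock] = AsyncBlock + merge(L[AsyncView], L[AbstractTask], [AsyncView AbstractTask])
  take AsyncView:  [AsyncView FrozenProxy FancyActor FastQueue LazyProxy object] + [AbstractTask SimpleGraph FrozenProxy FancyActor FastQueue LazyProxy object] + [AsyncView AbstractTask]
  take AbstractTask:  [FrozenProxy FancyActor FastQueue LazyProxy object] + [AbstractTask SimpleGraph FrozenProxy FancyActor FastQueue LazyProxy object] + [AbstractTask]
  take SimpleGraph:  [FrozenProxy FancyActor FastQueue LazyProxy object] + [SimpleGraph FrozenProxy FancyActor FastQueue LazyProxy object]
  take FrozenProxy:  [FrozenProxy FancyActor FastQueue LazyProxy object] + [FrozenProxy FancyActor FastQueue LazyProxy object]
  take FancyActor:  [FancyActor FastQueue LazyProxy object] + [FancyActor FastQueue LazyProxy object]
  take FastQueue:  [FastQueue LazyProxy object] + [FastQueue LazyProxy object]
  take LazyProxy:  [LazyProxy object] + [LazyProxy object]
  take object:  [object] + [object]
MRO: AsyncBlock AsyncView AbstractTask SimpleGraph FrozenProxy FancyActor FastQueue LazyProxy object
FastQueue sits at index 6.

6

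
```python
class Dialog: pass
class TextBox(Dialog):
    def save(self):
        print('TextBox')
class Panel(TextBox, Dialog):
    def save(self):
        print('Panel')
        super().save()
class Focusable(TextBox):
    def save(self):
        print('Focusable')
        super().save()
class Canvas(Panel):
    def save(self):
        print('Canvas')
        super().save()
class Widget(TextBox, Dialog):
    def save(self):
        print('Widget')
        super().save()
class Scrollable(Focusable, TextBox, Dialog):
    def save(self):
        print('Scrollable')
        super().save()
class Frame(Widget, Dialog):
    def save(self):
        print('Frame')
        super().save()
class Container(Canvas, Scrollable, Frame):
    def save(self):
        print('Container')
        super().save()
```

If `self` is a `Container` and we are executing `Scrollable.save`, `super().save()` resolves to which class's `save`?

L[Container] = Container + merge(L[Canvas], L[Scrollable], L[Frame], [Canvas Scrollable Frame])
  take Canvas:  [Canvas Panel TextBox Dialog object] + [Scrollable Focusable TextBox Dialog object] + [Frame Widget TextBox Dialog object] + [Canvas Scrollable Frame]
  take Panel:  [Panel TextBox Dialog object] + [Scrollable Focusable TextBox Dialog object] + [Frame Widget TextBox Dialog object] + [Scrollable Frame]
  take Scrollable:  [TextBox Dialog object] + [Scrollable Focusable TextBox Dialog object] + [Frame Widget TextBox Dialog object] + [Scrollable Frame]
  take Focusable:  [TextBox Dialog object] + [Focusable TextBox Dialog object] + [Frame Widget TextBox Dialog object] + [Frame]
  take Frame:  [TextBox Dialog object] + [TextBox Dialog object] + [Frame Widget TextBox Dialog object] + [Frame]
  take Widget:  [TextBox Dialog object] + [TextBox Dialog object] + [Widget TextBox Dialog object]
  take TextBox:  [TextBox Dialog object] + [TextBox Dialog object] + [TextBox Dialog object]
  take Dialog:  [Dialog object] + [Dialog object] + [Dialog object]
  take object:  [object] + [object] + [object]
MRO: Container Canvas Panel Scrollable Focusable Frame Widget TextBox Dialog object
super() in Scrollable.save on a Container instance goes to the class after Scrollable in Container's MRO: Focusable.

Focusable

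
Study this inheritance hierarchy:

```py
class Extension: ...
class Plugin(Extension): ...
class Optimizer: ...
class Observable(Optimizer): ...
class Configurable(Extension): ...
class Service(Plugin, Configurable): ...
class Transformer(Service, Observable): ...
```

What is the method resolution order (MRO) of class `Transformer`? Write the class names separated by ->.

Transformer -> Service -> Plugin -> Configurable -> Extension -> Observable -> Optimizer -> object

L[Transformer] = Transformer + merge(L[Service], L[Observable], [Service Observable])
  take Service:  [Service Plugin Configurable Extension object] + [Observable Optimizer object] + [Service Observable]
  take Plugin:  [Plugin Configurable Extension object] + [Observable Optimizer object] + [Observable]
  take Configurable:  [Configurable Extension object] + [Observable Optimizer object] + [Observable]
  take Extension:  [Extension object] + [Observable Optimizer object] + [Observable]
  take Observable:  [object] + [Observable Optimizer object] + [Observable]
  take Optimizer:  [object] + [Optimizer object]
  take object:  [object] + [object]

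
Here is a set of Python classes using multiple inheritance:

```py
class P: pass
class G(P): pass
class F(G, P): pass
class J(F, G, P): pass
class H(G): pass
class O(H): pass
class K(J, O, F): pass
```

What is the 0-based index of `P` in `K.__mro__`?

L[K] = K + merge(L[J], L[O], L[F], [J O F])
  take J:  [J F G P object] + [O H G P object] + [F G P object] + [J O F]
  take O:  [F G P object] + [O H G P object] + [F G P object] + [O F]
  take F:  [F G P object] + [H G P object] + [F G P object] + [F]
  take H:  [G P object] + [H G P object] + [G P object]
  take G:  [G P object] + [G P object] + [G P object]
  take P:  [P object] + [P object] + [P object]
  take object:  [object] + [object] + [object]
MRO: K J O F H G P object
P sits at index 6.

6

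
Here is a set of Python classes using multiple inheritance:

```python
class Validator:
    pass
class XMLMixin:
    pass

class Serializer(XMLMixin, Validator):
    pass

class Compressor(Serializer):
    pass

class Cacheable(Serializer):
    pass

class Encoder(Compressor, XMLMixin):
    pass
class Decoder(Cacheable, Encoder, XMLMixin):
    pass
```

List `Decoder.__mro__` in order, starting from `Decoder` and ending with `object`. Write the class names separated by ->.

Decoder -> Cacheable -> Encoder -> Compressor -> Serializer -> XMLMixin -> Validator -> object

L[Decoder] = Decoder + merge(L[Cacheable], L[Encoder], L[XMLMixin], [Cacheable Encoder XMLMixin])
  take Cacheable:  [Cacheable Serializer XMLMixin Validator object] + [Encoder Compressor Serializer XMLMixin Validator object] + [XMLMixin object] + [Cacheable Encoder XMLMixin]
  take Encoder:  [Serializer XMLMixin Validator object] + [Encoder Compressor Serializer XMLMixin Validator object] + [XMLMixin object] + [Encoder XMLMixin]
  take Compressor:  [Serializer XMLMixin Validator object] + [Compressor Serializer XMLMixin Validator object] + [XMLMixin object] + [XMLMixin]
  take Serializer:  [Serializer XMLMixin Validator object] + [Serializer XMLMixin Validator object] + [XMLMixin object] + [XMLMixin]
  take XMLMixin:  [XMLMixin Validator object] + [XMLMixin Validator object] + [XMLMixin object] + [XMLMixin]
  take Validator:  [Validator object] + [Validator object] + [object]
  take object:  [object] + [object] + [object]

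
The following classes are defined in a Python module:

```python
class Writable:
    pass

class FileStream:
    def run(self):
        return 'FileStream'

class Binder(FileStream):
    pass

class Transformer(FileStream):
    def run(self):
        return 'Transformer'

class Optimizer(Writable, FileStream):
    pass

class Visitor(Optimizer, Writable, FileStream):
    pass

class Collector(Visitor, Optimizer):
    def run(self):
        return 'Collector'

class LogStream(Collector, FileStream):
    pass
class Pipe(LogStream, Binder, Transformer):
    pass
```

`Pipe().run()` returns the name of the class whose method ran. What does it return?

L[Pipe] = Pipe + merge(L[LogStream], L[Binder], L[Transformer], [LogStream Binder Transformer])
  take LogStream:  [LogStream Collector Visitor Optimizer Writable FileStream object] + [Binder FileStream object] + [Transformer FileStream object] + [LogStream Binder Transformer]
  take Collector:  [Collector Visitor Optimizer Writable FileStream object] + [Binder FileStream object] + [Transformer FileStream object] + [Binder Transformer]
  take Visitor:  [Visitor Optimizer Writable FileStream object] + [Binder FileStream object] + [Transformer FileStream object] + [Binder Transformer]
  take Optimizer:  [Optimizer Writable FileStream object] + [Binder FileStream object] + [Transformer FileStream object] + [Binder Transformer]
  take Writable:  [Writable FileStream object] + [Binder FileStream object] + [Transformer FileStream object] + [Binder Transformer]
  take Binder:  [FileStream object] + [Binder FileStream object] + [Transformer FileStream object] + [Binder Transformer]
  take Transformer:  [FileStream object] + [FileStream object] + [Transformer FileStream object] + [Transformer]
  take FileStream:  [FileStream object] + [FileStream object] + [FileStream object]
  take object:  [object] + [object] + [object]
MRO: Pipe LogStream Collector Visitor Optimizer Writable Binder Transformer FileStream object
run is defined in: Collector, FileStream, Transformer. First along the MRO is Collector.

Collector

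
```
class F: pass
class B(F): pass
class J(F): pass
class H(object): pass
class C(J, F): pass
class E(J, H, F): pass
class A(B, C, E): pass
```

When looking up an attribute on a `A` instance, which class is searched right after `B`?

C

L[A] = A + merge(L[B], L[C], L[E], [B C E])
  take B:  [B F object] + [C J F object] + [E J H F object] + [B C E]
  take C:  [F object] + [C J F object] + [E J H F object] + [C E]
  take E:  [F object] + [J F object] + [E J H F object] + [E]
  take J:  [F object] + [J F object] + [J H F object]
  take H:  [F object] + [F object] + [H F object]
  take F:  [F object] + [F object] + [F object]
  take object:  [object] + [object] + [object]
MRO: A B C E J H F object
B is at position 1; next is C.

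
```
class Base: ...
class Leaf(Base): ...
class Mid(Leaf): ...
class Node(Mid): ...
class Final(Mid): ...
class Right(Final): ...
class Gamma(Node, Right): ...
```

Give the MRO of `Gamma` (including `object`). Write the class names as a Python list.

[Gamma, Node, Right, Final, Mid, Leaf, Base, object]

L[Gamma] = Gamma + merge(L[Node], L[Right], [Node Right])
  take Node:  [Node Mid Leaf Base object] + [Right Final Mid Leaf Base object] + [Node Right]
  take Right:  [Mid Leaf Base object] + [Right Final Mid Leaf Base object] + [Right]
  take Final:  [Mid Leaf Base object] + [Final Mid Leaf Base object]
  take Mid:  [Mid Leaf Base object] + [Mid Leaf Base object]
  take Leaf:  [Leaf Base object] + [Leaf Base object]
  take Base:  [Base object] + [Base object]
  take object:  [object] + [object]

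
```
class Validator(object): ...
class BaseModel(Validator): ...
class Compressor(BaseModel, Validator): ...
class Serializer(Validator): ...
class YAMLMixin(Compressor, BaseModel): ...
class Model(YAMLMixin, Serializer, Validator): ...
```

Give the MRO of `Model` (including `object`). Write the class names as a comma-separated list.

Model, YAMLMixin, Compressor, BaseModel, Serializer, Validator, object

L[Model] = Model + merge(L[YAMLMixin], L[Serializer], L[Validator], [YAMLMixin Serializer Validator])
  take YAMLMixin:  [YAMLMixin Compressor BaseModel Validator object] + [Serializer Validator object] + [Validator object] + [YAMLMixin Serializer Validator]
  take Compressor:  [Compressor BaseModel Validator object] + [Serializer Validator object] + [Validator object] + [Serializer Validator]
  take BaseModel:  [BaseModel Validator object] + [Serializer Validator object] + [Validator object] + [Serializer Validator]
  take Serializer:  [Validator object] + [Serializer Validator object] + [Validator object] + [Serializer Validator]
  take Validator:  [Validator object] + [Validator object] + [Validator object] + [Validator]
  take object:  [object] + [object] + [object]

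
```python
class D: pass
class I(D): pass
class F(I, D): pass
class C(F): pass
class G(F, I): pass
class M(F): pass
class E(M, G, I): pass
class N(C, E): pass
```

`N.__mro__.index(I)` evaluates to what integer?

6

L[N] = N + merge(L[C], L[E], [C E])
  take C:  [C F I D object] + [E M G F I D object] + [C E]
  take E:  [F I D object] + [E M G F I D object] + [E]
  take M:  [F I D object] + [M G F I D object]
  take G:  [F I D object] + [G F I D object]
  take F:  [F I D object] + [F I D object]
  take I:  [I D object] + [I D object]
  take D:  [D object] + [D object]
  take object:  [object] + [object]
MRO: N C E M G F I D object
I sits at index 6.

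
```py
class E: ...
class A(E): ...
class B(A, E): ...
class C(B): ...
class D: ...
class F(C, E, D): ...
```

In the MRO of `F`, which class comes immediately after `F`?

C

L[F] = F + merge(L[C], L[E], L[D], [C E D])
  take C:  [C B A E object] + [E object] + [D object] + [C E D]
  take B:  [B A E object] + [E object] + [D object] + [E D]
  take A:  [A E object] + [E object] + [D object] + [E D]
  take E:  [E object] + [E object] + [D object] + [E D]
  take D:  [object] + [object] + [D object] + [D]
  take object:  [object] + [object] + [object]
MRO: F C B A E D object
F is at position 0; next is C.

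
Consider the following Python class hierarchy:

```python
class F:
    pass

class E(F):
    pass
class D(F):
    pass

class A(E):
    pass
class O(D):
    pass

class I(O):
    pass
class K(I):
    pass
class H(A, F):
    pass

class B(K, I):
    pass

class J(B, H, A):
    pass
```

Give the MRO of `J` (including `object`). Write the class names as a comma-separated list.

J, B, K, I, O, D, H, A, E, F, object

L[J] = J + merge(L[B], L[H], L[A], [B H A])
  take B:  [B K I O D F object] + [H A E F object] + [A E F object] + [B H A]
  take K:  [K I O D F object] + [H A E F object] + [A E F object] + [H A]
  take I:  [I O D F object] + [H A E F object] + [A E F object] + [H A]
  take O:  [O D F object] + [H A E F object] + [A E F object] + [H A]
  take D:  [D F object] + [H A E F object] + [A E F object] + [H A]
  take H:  [F object] + [H A E F object] + [A E F object] + [H A]
  take A:  [F object] + [A E F object] + [A E F object] + [A]
  take E:  [F object] + [E F object] + [E F object]
  take F:  [F object] + [F object] + [F object]
  take object:  [object] + [object] + [object]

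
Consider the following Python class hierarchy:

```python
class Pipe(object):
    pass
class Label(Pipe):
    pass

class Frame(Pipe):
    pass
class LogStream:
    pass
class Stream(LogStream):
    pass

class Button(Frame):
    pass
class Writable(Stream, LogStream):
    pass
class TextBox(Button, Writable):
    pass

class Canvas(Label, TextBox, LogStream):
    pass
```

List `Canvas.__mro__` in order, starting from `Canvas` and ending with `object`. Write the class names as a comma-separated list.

L[Canvas] = Canvas + merge(L[Label], L[TextBox], L[LogStream], [Label TextBox LogStream])
  take Label:  [Label Pipe object] + [TextBox Button Frame Pipe Writable Stream LogStream object] + [LogStream object] + [Label TextBox LogStream]
  take TextBox:  [Pipe object] + [TextBox Button Frame Pipe Writable Stream LogStream object] + [LogStream object] + [TextBox LogStream]
  take Button:  [Pipe object] + [Button Frame Pipe Writable Stream LogStream object] + [LogStream object] + [LogStream]
  take Frame:  [Pipe object] + [Frame Pipe Writable Stream LogStream object] + [LogStream object] + [LogStream]
  take Pipe:  [Pipe object] + [Pipe Writable Stream LogStream object] + [LogStream object] + [LogStream]
  take Writable:  [object] + [Writable Stream LogStream object] + [LogStream object] + [LogStream]
  take Stream:  [object] + [Stream LogStream object] + [LogStream object] + [LogStream]
  take LogStream:  [object] + [LogStream object] + [LogStream object] + [LogStream]
  take object:  [object] + [object] + [object]

Canvas, Label, TextBox, Button, Frame, Pipe, Writable, Stream, LogStream, object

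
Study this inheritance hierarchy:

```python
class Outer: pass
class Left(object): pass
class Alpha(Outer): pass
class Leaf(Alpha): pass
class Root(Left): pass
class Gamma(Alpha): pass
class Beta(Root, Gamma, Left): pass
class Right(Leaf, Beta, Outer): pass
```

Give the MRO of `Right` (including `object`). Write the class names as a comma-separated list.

L[Right] = Right + merge(L[Leaf], L[Beta], L[Outer], [Leaf Beta Outer])
  take Leaf:  [Leaf Alpha Outer object] + [Beta Root Gamma Left Alpha Outer object] + [Outer object] + [Leaf Beta Outer]
  take Beta:  [Alpha Outer object] + [Beta Root Gamma Left Alpha Outer object] + [Outer object] + [Beta Outer]
  take Root:  [Alpha Outer object] + [Root Gamma Left Alpha Outer object] + [Outer object] + [Outer]
  take Gamma:  [Alpha Outer object] + [Gamma Left Alpha Outer object] + [Outer object] + [Outer]
  take Left:  [Alpha Outer object] + [Left Alpha Outer object] + [Outer object] + [Outer]
  take Alpha:  [Alpha Outer object] + [Alpha Outer object] + [Outer object] + [Outer]
  take Outer:  [Outer object] + [Outer object] + [Outer object] + [Outer]
  take object:  [object] + [object] + [object]

Right, Leaf, Beta, Root, Gamma, Left, Alpha, Outer, object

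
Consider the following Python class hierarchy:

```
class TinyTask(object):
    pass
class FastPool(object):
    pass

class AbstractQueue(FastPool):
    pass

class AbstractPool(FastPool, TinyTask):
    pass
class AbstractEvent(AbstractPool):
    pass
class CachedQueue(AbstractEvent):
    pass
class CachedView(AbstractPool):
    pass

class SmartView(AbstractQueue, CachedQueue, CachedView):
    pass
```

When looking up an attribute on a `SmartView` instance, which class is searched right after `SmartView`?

L[SmartView] = SmartView + merge(L[AbstractQueue], L[CachedQueue], L[CachedView], [AbstractQueue CachedQueue CachedView])
  take AbstractQueue:  [AbstractQueue FastPool object] + [CachedQueue AbstractEvent AbstractPool FastPool TinyTask object] + [CachedView AbstractPool FastPool TinyTask object] + [AbstractQueue CachedQueue CachedView]
  take CachedQueue:  [FastPool object] + [CachedQueue AbstractEvent AbstractPool FastPool TinyTask object] + [CachedView AbstractPool FastPool TinyTask object] + [CachedQueue CachedView]
  take AbstractEvent:  [FastPool object] + [AbstractEvent AbstractPool FastPool TinyTask object] + [CachedView AbstractPool FastPool TinyTask object] + [CachedView]
  take CachedView:  [FastPool object] + [AbstractPool FastPool TinyTask object] + [CachedView AbstractPool FastPool TinyTask object] + [CachedView]
  take AbstractPool:  [FastPool object] + [AbstractPool FastPool TinyTask object] + [AbstractPool FastPool TinyTask object]
  take FastPool:  [FastPool object] + [FastPool TinyTask object] + [FastPool TinyTask object]
  take TinyTask:  [object] + [TinyTask object] + [TinyTask object]
  take object:  [object] + [object] + [object]
MRO: SmartView AbstractQueue CachedQueue AbstractEvent CachedView AbstractPool FastPool TinyTask object
SmartView is at position 0; next is AbstractQueue.

AbstractQueue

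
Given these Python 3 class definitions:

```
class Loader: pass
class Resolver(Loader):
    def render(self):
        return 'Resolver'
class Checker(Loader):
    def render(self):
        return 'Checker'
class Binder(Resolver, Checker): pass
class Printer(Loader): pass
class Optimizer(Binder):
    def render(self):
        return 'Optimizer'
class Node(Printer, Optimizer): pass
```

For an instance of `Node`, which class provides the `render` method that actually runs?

Optimizer

L[Node] = Node + merge(L[Printer], L[Optimizer], [Printer Optimizer])
  take Printer:  [Printer Loader object] + [Optimizer Binder Resolver Checker Loader object] + [Printer Optimizer]
  take Optimizer:  [Loader object] + [Optimizer Binder Resolver Checker Loader object] + [Optimizer]
  take Binder:  [Loader object] + [Binder Resolver Checker Loader object]
  take Resolver:  [Loader object] + [Resolver Checker Loader object]
  take Checker:  [Loader object] + [Checker Loader object]
  take Loader:  [Loader object] + [Loader object]
  take object:  [object] + [object]
MRO: Node Printer Optimizer Binder Resolver Checker Loader object
render is defined in: Checker, Optimizer, Resolver. First along the MRO is Optimizer.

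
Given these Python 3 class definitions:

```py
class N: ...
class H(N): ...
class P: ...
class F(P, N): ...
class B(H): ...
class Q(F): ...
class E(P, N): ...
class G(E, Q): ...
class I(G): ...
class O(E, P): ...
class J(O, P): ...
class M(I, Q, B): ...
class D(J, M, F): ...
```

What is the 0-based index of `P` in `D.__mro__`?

L[D] = D + merge(L[J], L[M], L[F], [J M F])
  take J:  [J O E P N object] + [M I G E Q F P B H N object] + [F P N object] + [J M F]
  take O:  [O E P N object] + [M I G E Q F P B H N object] + [F P N object] + [M F]
  take M:  [E P N object] + [M I G E Q F P B H N object] + [F P N object] + [M F]
  take I:  [E P N object] + [I G E Q F P B H N object] + [F P N object] + [F]
  take G:  [E P N object] + [G E Q F P B H N object] + [F P N object] + [F]
  take E:  [E P N object] + [E Q F P B H N object] + [F P N object] + [F]
  take Q:  [P N object] + [Q F P B H N object] + [F P N object] + [F]
  take F:  [P N object] + [F P B H N object] + [F P N object] + [F]
  take P:  [P N object] + [P B H N object] + [P N object]
  take B:  [N object] + [B H N object] + [N object]
  take H:  [N object] + [H N object] + [N object]
  take N:  [N object] + [N object] + [N object]
  take object:  [object] + [object] + [object]
MRO: D J O M I G E Q F P B H N object
P sits at index 9.

9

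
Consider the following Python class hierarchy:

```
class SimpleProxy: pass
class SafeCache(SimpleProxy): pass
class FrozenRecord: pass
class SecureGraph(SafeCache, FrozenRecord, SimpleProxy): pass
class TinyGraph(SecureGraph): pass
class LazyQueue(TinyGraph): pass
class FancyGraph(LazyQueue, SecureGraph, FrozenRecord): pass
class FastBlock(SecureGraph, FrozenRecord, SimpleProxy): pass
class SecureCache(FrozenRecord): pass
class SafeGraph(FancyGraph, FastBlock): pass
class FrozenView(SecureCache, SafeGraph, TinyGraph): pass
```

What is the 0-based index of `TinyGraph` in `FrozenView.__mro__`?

L[FrozenView] = FrozenView + merge(L[SecureCache], L[SafeGraph], L[TinyGraph], [SecureCache SafeGraph TinyGraph])
  take SecureCache:  [SecureCache FrozenRecord object] + [SafeGraph FancyGraph LazyQueue TinyGraph FastBlock SecureGraph SafeCache FrozenRecord SimpleProxy object] + [TinyGraph SecureGraph SafeCache FrozenRecord SimpleProxy object] + [SecureCache SafeGraph TinyGraph]
  take SafeGraph:  [FrozenRecord object] + [SafeGraph FancyGraph LazyQueue TinyGraph FastBlock SecureGraph SafeCache FrozenRecord SimpleProxy object] + [TinyGraph SecureGraph SafeCache FrozenRecord SimpleProxy object] + [SafeGraph TinyGraph]
  take FancyGraph:  [FrozenRecord object] + [FancyGraph LazyQueue TinyGraph FastBlock SecureGraph SafeCache FrozenRecord SimpleProxy object] + [TinyGraph SecureGraph SafeCache FrozenRecord SimpleProxy object] + [TinyGraph]
  take LazyQueue:  [FrozenRecord object] + [LazyQueue TinyGraph FastBlock SecureGraph SafeCache FrozenRecord SimpleProxy object] + [TinyGraph SecureGraph SafeCache FrozenRecord SimpleProxy object] + [TinyGraph]
  take TinyGraph:  [FrozenRecord object] + [TinyGraph FastBlock SecureGraph SafeCache FrozenRecord SimpleProxy object] + [TinyGraph SecureGraph SafeCache FrozenRecord SimpleProxy object] + [TinyGraph]
  take FastBlock:  [FrozenRecord object] + [FastBlock SecureGraph SafeCache FrozenRecord SimpleProxy object] + [SecureGraph SafeCache FrozenRecord SimpleProxy object]
  take SecureGraph:  [FrozenRecord object] + [SecureGraph SafeCache FrozenRecord SimpleProxy object] + [SecureGraph SafeCache FrozenRecord SimpleProxy object]
  take SafeCache:  [FrozenRecord object] + [SafeCache FrozenRecord SimpleProxy object] + [SafeCache FrozenRecord SimpleProxy object]
  take FrozenRecord:  [FrozenRecord object] + [FrozenRecord SimpleProxy object] + [FrozenRecord SimpleProxy object]
  take SimpleProxy:  [object] + [SimpleProxy object] + [SimpleProxy object]
  take object:  [object] + [object] + [object]
MRO: FrozenView SecureCache SafeGraph FancyGraph LazyQueue TinyGraph FastBlock SecureGraph SafeCache FrozenRecord SimpleProxy object
TinyGraph sits at index 5.

5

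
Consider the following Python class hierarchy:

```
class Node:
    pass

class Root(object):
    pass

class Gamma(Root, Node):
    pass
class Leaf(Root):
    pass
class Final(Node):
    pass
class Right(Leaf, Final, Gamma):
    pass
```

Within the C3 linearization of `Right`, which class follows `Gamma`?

L[Right] = Right + merge(L[Leaf], L[Final], L[Gamma], [Leaf Final Gamma])
  take Leaf:  [Leaf Root object] + [Final Node object] + [Gamma Root Node object] + [Leaf Final Gamma]
  take Final:  [Root object] + [Final Node object] + [Gamma Root Node object] + [Final Gamma]
  take Gamma:  [Root object] + [Node object] + [Gamma Root Node object] + [Gamma]
  take Root:  [Root object] + [Node object] + [Root Node object]
  take Node:  [object] + [Node object] + [Node object]
  take object:  [object] + [object] + [object]
MRO: Right Leaf Final Gamma Root Node object
Gamma is at position 3; next is Root.

Root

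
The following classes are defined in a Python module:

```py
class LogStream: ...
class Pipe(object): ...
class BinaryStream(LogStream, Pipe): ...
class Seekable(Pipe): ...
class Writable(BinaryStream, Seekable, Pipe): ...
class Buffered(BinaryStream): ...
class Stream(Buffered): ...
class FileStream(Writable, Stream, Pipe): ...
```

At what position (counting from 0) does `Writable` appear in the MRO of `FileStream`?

1

L[FileStream] = FileStream + merge(L[Writable], L[Stream], L[Pipe], [Writable Stream Pipe])
  take Writable:  [Writable BinaryStream LogStream Seekable Pipe object] + [Stream Buffered BinaryStream LogStream Pipe object] + [Pipe object] + [Writable Stream Pipe]
  take Stream:  [BinaryStream LogStream Seekable Pipe object] + [Stream Buffered BinaryStream LogStream Pipe object] + [Pipe object] + [Stream Pipe]
  take Buffered:  [BinaryStream LogStream Seekable Pipe object] + [Buffered BinaryStream LogStream Pipe object] + [Pipe object] + [Pipe]
  take BinaryStream:  [BinaryStream LogStream Seekable Pipe object] + [BinaryStream LogStream Pipe object] + [Pipe object] + [Pipe]
  take LogStream:  [LogStream Seekable Pipe object] + [LogStream Pipe object] + [Pipe object] + [Pipe]
  take Seekable:  [Seekable Pipe object] + [Pipe object] + [Pipe object] + [Pipe]
  take Pipe:  [Pipe object] + [Pipe object] + [Pipe object] + [Pipe]
  take object:  [object] + [object] + [object]
MRO: FileStream Writable Stream Buffered BinaryStream LogStream Seekable Pipe object
Writable sits at index 1.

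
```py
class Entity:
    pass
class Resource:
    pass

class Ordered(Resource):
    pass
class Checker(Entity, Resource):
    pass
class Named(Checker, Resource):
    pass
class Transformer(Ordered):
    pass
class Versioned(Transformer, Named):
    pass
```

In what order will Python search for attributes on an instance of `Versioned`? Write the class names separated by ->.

Versioned -> Transformer -> Ordered -> Named -> Checker -> Entity -> Resource -> object

L[Versioned] = Versioned + merge(L[Transformer], L[Named], [Transformer Named])
  take Transformer:  [Transformer Ordered Resource object] + [Named Checker Entity Resource object] + [Transformer Named]
  take Ordered:  [Ordered Resource object] + [Named Checker Entity Resource object] + [Named]
  take Named:  [Resource object] + [Named Checker Entity Resource object] + [Named]
  take Checker:  [Resource object] + [Checker Entity Resource object]
  take Entity:  [Resource object] + [Entity Resource object]
  take Resource:  [Resource object] + [Resource object]
  take object:  [object] + [object]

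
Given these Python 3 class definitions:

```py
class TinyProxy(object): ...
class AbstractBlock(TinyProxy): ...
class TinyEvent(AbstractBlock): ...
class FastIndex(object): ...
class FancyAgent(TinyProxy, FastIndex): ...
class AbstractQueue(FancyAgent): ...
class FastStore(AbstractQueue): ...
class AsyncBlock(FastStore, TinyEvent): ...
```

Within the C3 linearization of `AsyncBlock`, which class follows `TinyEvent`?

L[AsyncBlock] = AsyncBlock + merge(L[FastStore], L[TinyEvent], [FastStore TinyEvent])
  take FastStore:  [FastStore AbstractQueue FancyAgent TinyProxy FastIndex object] + [TinyEvent AbstractBlock TinyProxy object] + [FastStore TinyEvent]
  take AbstractQueue:  [AbstractQueue FancyAgent TinyProxy FastIndex object] + [TinyEvent AbstractBlock TinyProxy object] + [TinyEvent]
  take FancyAgent:  [FancyAgent TinyProxy FastIndex object] + [TinyEvent AbstractBlock TinyProxy object] + [TinyEvent]
  take TinyEvent:  [TinyProxy FastIndex object] + [TinyEvent AbstractBlock TinyProxy object] + [TinyEvent]
  take AbstractBlock:  [TinyProxy FastIndex object] + [AbstractBlock TinyProxy object]
  take TinyProxy:  [TinyProxy FastIndex object] + [TinyProxy object]
  take FastIndex:  [FastIndex object] + [object]
  take object:  [object] + [object]
MRO: AsyncBlock FastStore AbstractQueue FancyAgent TinyEvent AbstractBlock TinyProxy FastIndex object
TinyEvent is at position 4; next is AbstractBlock.

AbstractBlock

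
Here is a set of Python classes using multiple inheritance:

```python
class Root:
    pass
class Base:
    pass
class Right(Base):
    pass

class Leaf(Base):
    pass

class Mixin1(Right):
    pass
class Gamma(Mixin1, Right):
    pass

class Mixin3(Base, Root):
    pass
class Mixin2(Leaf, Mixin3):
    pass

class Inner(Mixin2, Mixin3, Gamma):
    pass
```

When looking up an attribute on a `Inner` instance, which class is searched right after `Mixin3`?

L[Inner] = Inner + merge(L[Mixin2], L[Mixin3], L[Gamma], [Mixin2 Mixin3 Gamma])
  take Mixin2:  [Mixin2 Leaf Mixin3 Base Root object] + [Mixin3 Base Root object] + [Gamma Mixin1 Right Base object] + [Mixin2 Mixin3 Gamma]
  take Leaf:  [Leaf Mixin3 Base Root object] + [Mixin3 Base Root object] + [Gamma Mixin1 Right Base object] + [Mixin3 Gamma]
  take Mixin3:  [Mixin3 Base Root object] + [Mixin3 Base Root object] + [Gamma Mixin1 Right Base object] + [Mixin3 Gamma]
  take Gamma:  [Base Root object] + [Base Root object] + [Gamma Mixin1 Right Base object] + [Gamma]
  take Mixin1:  [Base Root object] + [Base Root object] + [Mixin1 Right Base object]
  take Right:  [Base Root object] + [Base Root object] + [Right Base object]
  take Base:  [Base Root object] + [Base Root object] + [Base object]
  take Root:  [Root object] + [Root object] + [object]
  take object:  [object] + [object] + [object]
MRO: Inner Mixin2 Leaf Mixin3 Gamma Mixin1 Right Base Root object
Mixin3 is at position 3; next is Gamma.

Gamma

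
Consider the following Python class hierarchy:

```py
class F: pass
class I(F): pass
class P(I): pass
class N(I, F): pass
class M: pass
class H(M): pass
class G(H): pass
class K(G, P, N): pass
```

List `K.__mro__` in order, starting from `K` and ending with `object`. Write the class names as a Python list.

[K, G, H, M, P, N, I, F, object]

L[K] = K + merge(L[G], L[P], L[N], [G P N])
  take G:  [G H M object] + [P I F object] + [N I F object] + [G P N]
  take H:  [H M object] + [P I F object] + [N I F object] + [P N]
  take M:  [M object] + [P I F object] + [N I F object] + [P N]
  take P:  [object] + [P I F object] + [N I F object] + [P N]
  take N:  [object] + [I F object] + [N I F object] + [N]
  take I:  [object] + [I F object] + [I F object]
  take F:  [object] + [F object] + [F object]
  take object:  [object] + [object] + [object]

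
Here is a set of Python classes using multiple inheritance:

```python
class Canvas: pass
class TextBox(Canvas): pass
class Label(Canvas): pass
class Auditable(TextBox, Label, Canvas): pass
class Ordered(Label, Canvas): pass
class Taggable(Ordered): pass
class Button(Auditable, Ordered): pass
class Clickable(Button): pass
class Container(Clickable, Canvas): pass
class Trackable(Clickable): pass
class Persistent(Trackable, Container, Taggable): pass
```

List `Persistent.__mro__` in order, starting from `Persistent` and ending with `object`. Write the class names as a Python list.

L[Persistent] = Persistent + merge(L[Trackable], L[Container], L[Taggable], [Trackable Container Taggable])
  take Trackable:  [Trackable Clickable Button Auditable TextBox Ordered Label Canvas object] + [Container Clickable Button Auditable TextBox Ordered Label Canvas object] + [Taggable Ordered Label Canvas object] + [Trackable Container Taggable]
  take Container:  [Clickable Button Auditable TextBox Ordered Label Canvas object] + [Container Clickable Button Auditable TextBox Ordered Label Canvas object] + [Taggable Ordered Label Canvas object] + [Container Taggable]
  take Clickable:  [Clickable Button Auditable TextBox Ordered Label Canvas object] + [Clickable Button Auditable TextBox Ordered Label Canvas object] + [Taggable Ordered Label Canvas object] + [Taggable]
  take Button:  [Button Auditable TextBox Ordered Label Canvas object] + [Button Auditable TextBox Ordered Label Canvas object] + [Taggable Ordered Label Canvas object] + [Taggable]
  take Auditable:  [Auditable TextBox Ordered Label Canvas object] + [Auditable TextBox Ordered Label Canvas object] + [Taggable Ordered Label Canvas object] + [Taggable]
  take TextBox:  [TextBox Ordered Label Canvas object] + [TextBox Ordered Label Canvas object] + [Taggable Ordered Label Canvas object] + [Taggable]
  take Taggable:  [Ordered Label Canvas object] + [Ordered Label Canvas object] + [Taggable Ordered Label Canvas object] + [Taggable]
  take Ordered:  [Ordered Label Canvas object] + [Ordered Label Canvas object] + [Ordered Label Canvas object]
  take Label:  [Label Canvas object] + [Label Canvas object] + [Label Canvas object]
  take Canvas:  [Canvas object] + [Canvas object] + [Canvas object]
  take object:  [object] + [object] + [object]

[Persistent, Trackable, Container, Clickable, Button, Auditable, TextBox, Taggable, Ordered, Label, Canvas, object]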